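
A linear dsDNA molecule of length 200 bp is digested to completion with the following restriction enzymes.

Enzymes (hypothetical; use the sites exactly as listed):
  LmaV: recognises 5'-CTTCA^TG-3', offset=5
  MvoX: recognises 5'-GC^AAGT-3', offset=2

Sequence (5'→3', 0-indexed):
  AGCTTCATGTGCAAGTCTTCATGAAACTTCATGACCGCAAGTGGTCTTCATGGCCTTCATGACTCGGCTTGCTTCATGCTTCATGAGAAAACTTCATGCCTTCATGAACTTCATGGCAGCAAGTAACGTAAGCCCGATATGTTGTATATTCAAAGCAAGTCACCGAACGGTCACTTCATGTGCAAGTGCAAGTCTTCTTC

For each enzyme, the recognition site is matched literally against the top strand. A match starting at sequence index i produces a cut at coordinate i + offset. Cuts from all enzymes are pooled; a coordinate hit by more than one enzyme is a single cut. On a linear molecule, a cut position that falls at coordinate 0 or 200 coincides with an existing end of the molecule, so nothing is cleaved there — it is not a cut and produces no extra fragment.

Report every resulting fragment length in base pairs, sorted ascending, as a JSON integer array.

Per-enzyme occurrences:
  LmaV CTTCATG/5: at [2, 16, 26, 45, 54, 71, 78, 91, 99, 108, 173] ⇒ [7, 21, 31, 50, 59, 76, 83, 96, 104, 113, 178]
  MvoX GCAAGT/2: at [10, 36, 118, 154, 181, 187] ⇒ [12, 38, 120, 156, 183, 189]

All cut coordinates (distinct, sorted): [7, 12, 21, 31, 38, 50, 59, 76, 83, 96, 104, 113, 120, 156, 178, 183, 189]

Fragments:
  [0,7): 7 bp
  [7,12): 5 bp
  [12,21): 9 bp
  [21,31): 10 bp
  [31,38): 7 bp
  [38,50): 12 bp
  [50,59): 9 bp
  [59,76): 17 bp
  [76,83): 7 bp
  [83,96): 13 bp
  [96,104): 8 bp
  [104,113): 9 bp
  [113,120): 7 bp
  [120,156): 36 bp
  [156,178): 22 bp
  [178,183): 5 bp
  [183,189): 6 bp
  [189,200): 11 bp

[5,5,6,7,7,7,7,8,9,9,9,10,11,12,13,17,22,36]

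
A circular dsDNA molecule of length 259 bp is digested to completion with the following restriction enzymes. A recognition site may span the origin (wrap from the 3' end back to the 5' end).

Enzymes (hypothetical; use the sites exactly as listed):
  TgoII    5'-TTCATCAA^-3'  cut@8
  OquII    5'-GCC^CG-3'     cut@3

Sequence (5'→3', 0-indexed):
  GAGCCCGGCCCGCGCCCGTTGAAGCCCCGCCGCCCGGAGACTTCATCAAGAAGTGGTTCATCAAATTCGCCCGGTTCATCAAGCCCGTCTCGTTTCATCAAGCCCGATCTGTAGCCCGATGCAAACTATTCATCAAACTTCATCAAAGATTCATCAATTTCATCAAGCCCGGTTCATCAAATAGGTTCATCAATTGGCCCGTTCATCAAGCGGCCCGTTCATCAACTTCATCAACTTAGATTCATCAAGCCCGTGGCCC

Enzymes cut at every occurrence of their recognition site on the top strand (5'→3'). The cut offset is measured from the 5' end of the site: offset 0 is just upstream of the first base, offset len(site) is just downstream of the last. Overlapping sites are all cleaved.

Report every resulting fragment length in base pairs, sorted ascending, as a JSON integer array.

[3,3,3,3,5,6,6,6,6,7,7,9,9,10,10,10,11,11,11,12,13,14,15,15,16,18,20]

Site scan:
  TgoII (TTCATCAA, off=8): starts [41, 56, 74, 93, 128, 138, 149, 158, 172, 185, 201, 217, 226, 240] → cuts [49, 64, 82, 101, 136, 146, 157, 166, 180, 193, 209, 225, 234, 248]
  OquII (GCCCG, off=3): starts [2, 7, 13, 31, 68, 82, 101, 113, 166, 196, 212, 248, 255] → cuts [5, 10, 16, 34, 71, 85, 104, 116, 169, 199, 215, 251, 258]

All cut coordinates (distinct, sorted): [5, 10, 16, 34, 49, 64, 71, 82, 85, 101, 104, 116, 136, 146, 157, 166, 169, 180, 193, 199, 209, 215, 225, 234, 248, 251, 258]

Fragments:
  5→10: 5 bp
  10→16: 6 bp
  16→34: 18 bp
  34→49: 15 bp
  49→64: 15 bp
  64→71: 7 bp
  71→82: 11 bp
  82→85: 3 bp
  85→101: 16 bp
  101→104: 3 bp
  104→116: 12 bp
  116→136: 20 bp
  136→146: 10 bp
  146→157: 11 bp
  157→166: 9 bp
  166→169: 3 bp
  169→180: 11 bp
  180→193: 13 bp
  193→199: 6 bp
  199→209: 10 bp
  209→215: 6 bp
  215→225: 10 bp
  225→234: 9 bp
  234→248: 14 bp
  248→251: 3 bp
  251→258: 7 bp
  258→5 (wrap): 259-258+5 = 6 bp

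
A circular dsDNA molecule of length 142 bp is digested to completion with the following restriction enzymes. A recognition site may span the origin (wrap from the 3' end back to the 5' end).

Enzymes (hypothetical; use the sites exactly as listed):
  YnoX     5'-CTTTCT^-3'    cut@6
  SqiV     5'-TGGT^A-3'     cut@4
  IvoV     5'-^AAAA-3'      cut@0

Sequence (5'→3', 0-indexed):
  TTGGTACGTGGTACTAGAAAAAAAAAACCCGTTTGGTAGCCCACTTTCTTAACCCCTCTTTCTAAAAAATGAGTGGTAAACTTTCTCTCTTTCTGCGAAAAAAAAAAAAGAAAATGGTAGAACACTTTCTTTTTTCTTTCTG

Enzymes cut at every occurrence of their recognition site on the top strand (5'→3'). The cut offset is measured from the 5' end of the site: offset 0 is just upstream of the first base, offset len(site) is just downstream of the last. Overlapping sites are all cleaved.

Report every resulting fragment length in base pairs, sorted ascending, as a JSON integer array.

Scan for sites:
  YnoX CTTTCT/6: at [43, 57, 80, 88, 124, 135] ⇒ [49, 63, 86, 94, 130, 141]
  SqiV TGGTA/4: at [1, 8, 33, 73, 114] ⇒ [5, 12, 37, 77, 118]
  IvoV AAAA/0: at [17, 18, 19, 20, 21, 22, 23, 63, 64, 65, 97, 98, 99, 100, 101, 102, 103, 104, 105, 110] ⇒ [17, 18, 19, 20, 21, 22, 23, 63, 64, 65, 97, 98, 99, 100, 101, 102, 103, 104, 105, 110]

All cut coordinates (distinct, sorted): [5, 12, 17, 18, 19, 20, 21, 22, 23, 37, 49, 63, 64, 65, 77, 86, 94, 97, 98, 99, 100, 101, 102, 103, 104, 105, 110, 118, 130, 141]

Fragment lengths:
  5→12: 7 bp
  12→17: 5 bp
  17→18: 1 bp
  18→19: 1 bp
  19→20: 1 bp
  20→21: 1 bp
  21→22: 1 bp
  22→23: 1 bp
  23→37: 14 bp
  37→49: 12 bp
  49→63: 14 bp
  63→64: 1 bp
  64→65: 1 bp
  65→77: 12 bp
  77→86: 9 bp
  86→94: 8 bp
  94→97: 3 bp
  97→98: 1 bp
  98→99: 1 bp
  99→100: 1 bp
  100→101: 1 bp
  101→102: 1 bp
  102→103: 1 bp
  103→104: 1 bp
  104→105: 1 bp
  105→110: 5 bp
  110→118: 8 bp
  118→130: 12 bp
  130→141: 11 bp
  141→5 (wrap): 142-141+5 = 6 bp

[1,1,1,1,1,1,1,1,1,1,1,1,1,1,1,1,3,5,5,6,7,8,8,9,11,12,12,12,14,14]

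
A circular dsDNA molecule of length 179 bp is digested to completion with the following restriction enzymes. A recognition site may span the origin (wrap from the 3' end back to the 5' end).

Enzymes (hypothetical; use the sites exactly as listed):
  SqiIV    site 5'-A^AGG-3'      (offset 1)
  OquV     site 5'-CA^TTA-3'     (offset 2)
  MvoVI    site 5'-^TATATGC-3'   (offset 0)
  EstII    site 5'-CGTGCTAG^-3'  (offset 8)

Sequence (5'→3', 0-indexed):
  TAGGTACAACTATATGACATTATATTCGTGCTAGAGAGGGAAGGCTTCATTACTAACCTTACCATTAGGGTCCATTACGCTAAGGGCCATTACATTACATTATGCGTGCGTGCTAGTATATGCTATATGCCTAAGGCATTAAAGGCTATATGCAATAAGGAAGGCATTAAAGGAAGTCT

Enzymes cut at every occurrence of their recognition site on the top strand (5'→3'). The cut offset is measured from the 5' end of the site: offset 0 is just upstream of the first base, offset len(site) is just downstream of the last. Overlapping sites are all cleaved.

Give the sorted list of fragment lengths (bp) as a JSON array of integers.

Scan for sites:
  SqiIV (AAGG, off=1): starts [40, 81, 132, 141, 156, 160, 169] → cuts [41, 82, 133, 142, 157, 161, 170]
  OquV (CATTA, off=2): starts [17, 47, 62, 72, 87, 92, 97, 136, 164] → cuts [19, 49, 64, 74, 89, 94, 99, 138, 166]
  MvoVI (TATATGC, off=0): starts [116, 123, 146] → cuts [116, 123, 146]
  EstII (CGTGCTAG, off=8): starts [26, 108] → cuts [34, 116]

Pooled cuts: [19, 34, 41, 49, 64, 74, 82, 89, 94, 99, 116, 123, 133, 138, 142, 146, 157, 161, 166, 170]

Fragment lengths:
  19→34: 15 bp
  34→41: 7 bp
  41→49: 8 bp
  49→64: 15 bp
  64→74: 10 bp
  74→82: 8 bp
  82→89: 7 bp
  89→94: 5 bp
  94→99: 5 bp
  99→116: 17 bp
  116→123: 7 bp
  123→133: 10 bp
  133→138: 5 bp
  138→142: 4 bp
  142→146: 4 bp
  146→157: 11 bp
  157→161: 4 bp
  161→166: 5 bp
  166→170: 4 bp
  170→19 (wrap): 179-170+19 = 28 bp

[4,4,4,4,5,5,5,5,7,7,7,8,8,10,10,11,15,15,17,28]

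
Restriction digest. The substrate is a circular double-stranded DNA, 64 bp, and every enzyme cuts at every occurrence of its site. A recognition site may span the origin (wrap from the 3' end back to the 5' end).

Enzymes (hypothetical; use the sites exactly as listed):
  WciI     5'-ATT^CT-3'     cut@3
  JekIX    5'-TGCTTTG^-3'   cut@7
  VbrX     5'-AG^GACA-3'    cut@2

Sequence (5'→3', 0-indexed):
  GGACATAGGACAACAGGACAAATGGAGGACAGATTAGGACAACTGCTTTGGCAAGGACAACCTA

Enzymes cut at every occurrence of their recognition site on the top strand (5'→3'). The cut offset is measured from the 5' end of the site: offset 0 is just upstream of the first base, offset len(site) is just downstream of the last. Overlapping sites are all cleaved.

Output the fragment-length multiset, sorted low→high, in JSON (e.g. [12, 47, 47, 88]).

[5,7,8,10,10,11,13]

Site scan:
  WciI (ATTCT, off=3): no sites
  JekIX TGCTTTG/7: at [43] ⇒ [50]
  VbrX AGGACA/2: at [6, 14, 25, 35, 53, 63] ⇒ [1, 8, 16, 27, 37, 55]

All cut coordinates (distinct, sorted): [1, 8, 16, 27, 37, 50, 55]

Fragment lengths:
  1→8: 7 bp
  8→16: 8 bp
  16→27: 11 bp
  27→37: 10 bp
  37→50: 13 bp
  50→55: 5 bp
  55→1 (wrap): 64-55+1 = 10 bp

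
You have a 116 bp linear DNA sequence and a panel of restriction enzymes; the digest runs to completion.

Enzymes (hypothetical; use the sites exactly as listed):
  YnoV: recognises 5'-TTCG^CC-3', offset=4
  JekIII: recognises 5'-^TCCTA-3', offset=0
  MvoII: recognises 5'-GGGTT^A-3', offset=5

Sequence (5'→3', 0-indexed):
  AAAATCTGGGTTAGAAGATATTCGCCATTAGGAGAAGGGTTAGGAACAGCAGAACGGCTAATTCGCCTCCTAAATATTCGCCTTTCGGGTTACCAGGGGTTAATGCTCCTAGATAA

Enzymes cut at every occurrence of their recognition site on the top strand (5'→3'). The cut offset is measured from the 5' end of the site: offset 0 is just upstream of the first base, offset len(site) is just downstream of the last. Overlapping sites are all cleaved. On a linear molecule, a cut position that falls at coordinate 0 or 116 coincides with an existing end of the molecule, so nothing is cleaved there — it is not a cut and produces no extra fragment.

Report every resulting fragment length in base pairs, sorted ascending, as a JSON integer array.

[2,5,10,10,11,12,12,13,17,24]

Per-enzyme occurrences:
  YnoV (TTCGCC, off=4): starts [20, 61, 76] → cuts [24, 65, 80]
  JekIII (TCCTA, off=0): starts [67, 106] → cuts [67, 106]
  MvoII (GGGTTA, off=5): starts [7, 36, 86, 96] → cuts [12, 41, 91, 101]

Pooled cuts: [12, 24, 41, 65, 67, 80, 91, 101, 106]

Fragment lengths:
  [0,12): 12 bp
  [12,24): 12 bp
  [24,41): 17 bp
  [41,65): 24 bp
  [65,67): 2 bp
  [67,80): 13 bp
  [80,91): 11 bp
  [91,101): 10 bp
  [101,106): 5 bp
  [106,116): 10 bp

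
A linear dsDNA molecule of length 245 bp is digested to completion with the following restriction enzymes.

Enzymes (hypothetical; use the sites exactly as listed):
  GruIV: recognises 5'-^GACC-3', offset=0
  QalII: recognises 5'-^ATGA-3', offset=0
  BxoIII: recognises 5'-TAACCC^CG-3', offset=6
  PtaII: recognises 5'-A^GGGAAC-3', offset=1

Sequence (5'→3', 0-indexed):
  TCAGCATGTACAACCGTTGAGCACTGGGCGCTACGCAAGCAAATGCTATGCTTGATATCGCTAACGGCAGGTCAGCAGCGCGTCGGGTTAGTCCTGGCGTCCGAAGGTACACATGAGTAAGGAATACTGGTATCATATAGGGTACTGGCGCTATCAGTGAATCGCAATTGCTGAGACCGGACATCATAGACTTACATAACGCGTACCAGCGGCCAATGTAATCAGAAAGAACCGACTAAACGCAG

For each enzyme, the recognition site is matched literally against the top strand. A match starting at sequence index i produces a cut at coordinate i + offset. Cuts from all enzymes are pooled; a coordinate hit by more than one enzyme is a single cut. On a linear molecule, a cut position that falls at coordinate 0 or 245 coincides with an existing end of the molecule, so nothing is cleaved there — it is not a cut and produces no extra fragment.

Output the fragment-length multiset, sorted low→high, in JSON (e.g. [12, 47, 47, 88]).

[62,71,112]

Scan for sites:
  GruIV (GACC, off=0): starts [174] → cuts [174]
  QalII (ATGA, off=0): starts [112] → cuts [112]
  BxoIII (TAACCCCG, off=6): no sites
  PtaII (AGGGAAC, off=1): no sites

All cut coordinates (distinct, sorted): [112, 174]

Fragment lengths:
  [0,112): 112 bp
  [112,174): 62 bp
  [174,245): 71 bp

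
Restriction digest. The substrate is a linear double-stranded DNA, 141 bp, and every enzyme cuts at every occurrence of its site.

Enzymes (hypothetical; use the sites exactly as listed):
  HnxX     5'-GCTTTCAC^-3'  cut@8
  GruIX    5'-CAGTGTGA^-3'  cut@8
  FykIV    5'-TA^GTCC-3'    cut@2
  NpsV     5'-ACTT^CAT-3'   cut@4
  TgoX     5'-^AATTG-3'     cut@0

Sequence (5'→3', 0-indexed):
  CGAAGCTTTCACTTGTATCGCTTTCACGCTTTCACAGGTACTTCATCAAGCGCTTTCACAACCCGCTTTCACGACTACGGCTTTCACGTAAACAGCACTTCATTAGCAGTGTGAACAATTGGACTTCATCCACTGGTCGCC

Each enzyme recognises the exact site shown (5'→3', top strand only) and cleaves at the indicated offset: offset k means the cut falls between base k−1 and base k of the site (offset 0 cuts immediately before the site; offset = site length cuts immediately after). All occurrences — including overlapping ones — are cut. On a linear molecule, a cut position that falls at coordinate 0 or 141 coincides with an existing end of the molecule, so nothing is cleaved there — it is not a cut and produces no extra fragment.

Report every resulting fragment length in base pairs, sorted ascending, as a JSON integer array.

Per-enzyme occurrences:
  HnxX GCTTTCAC/8: at [4, 19, 27, 51, 64, 79] ⇒ [12, 27, 35, 59, 72, 87]
  GruIX CAGTGTGA/8: at [106] ⇒ [114]
  FykIV (TAGTCC, off=2): no sites
  NpsV ACTTCAT/4: at [39, 96, 122] ⇒ [43, 100, 126]
  TgoX AATTG/0: at [116] ⇒ [116]

Pooled cuts: [12, 27, 35, 43, 59, 72, 87, 100, 114, 116, 126]

Fragments:
  [0,12): 12 bp
  [12,27): 15 bp
  [27,35): 8 bp
  [35,43): 8 bp
  [43,59): 16 bp
  [59,72): 13 bp
  [72,87): 15 bp
  [87,100): 13 bp
  [100,114): 14 bp
  [114,116): 2 bp
  [116,126): 10 bp
  [126,141): 15 bp

[2,8,8,10,12,13,13,14,15,15,15,16]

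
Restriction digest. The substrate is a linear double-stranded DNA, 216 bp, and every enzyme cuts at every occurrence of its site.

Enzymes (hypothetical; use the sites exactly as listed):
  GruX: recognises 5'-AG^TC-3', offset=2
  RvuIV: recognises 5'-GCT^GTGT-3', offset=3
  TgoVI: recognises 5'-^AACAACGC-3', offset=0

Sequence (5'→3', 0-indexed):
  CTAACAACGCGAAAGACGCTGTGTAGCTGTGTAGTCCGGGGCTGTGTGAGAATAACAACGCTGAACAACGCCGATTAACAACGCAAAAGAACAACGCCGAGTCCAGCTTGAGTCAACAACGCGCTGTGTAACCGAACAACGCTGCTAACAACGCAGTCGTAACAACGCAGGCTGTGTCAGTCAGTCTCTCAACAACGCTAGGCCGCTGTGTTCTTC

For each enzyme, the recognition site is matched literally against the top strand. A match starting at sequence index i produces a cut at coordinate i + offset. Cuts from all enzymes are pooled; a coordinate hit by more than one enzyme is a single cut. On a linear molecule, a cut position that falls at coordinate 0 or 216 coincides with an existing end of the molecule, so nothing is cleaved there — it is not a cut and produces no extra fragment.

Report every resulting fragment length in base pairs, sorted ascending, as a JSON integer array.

Scan for sites:
  GruX AGTC/2: at [32, 99, 110, 154, 178, 182] ⇒ [34, 101, 112, 156, 180, 184]
  RvuIV GCTGTGT/3: at [17, 25, 40, 122, 170, 204] ⇒ [20, 28, 43, 125, 173, 207]
  TgoVI AACAACGC/0: at [2, 53, 63, 76, 89, 114, 134, 146, 160, 190] ⇒ [2, 53, 63, 76, 89, 114, 134, 146, 160, 190]

All cut coordinates (distinct, sorted): [2, 20, 28, 34, 43, 53, 63, 76, 89, 101, 112, 114, 125, 134, 146, 156, 160, 173, 180, 184, 190, 207]

Fragment lengths:
  [0,2): 2 bp
  [2,20): 18 bp
  [20,28): 8 bp
  [28,34): 6 bp
  [34,43): 9 bp
  [43,53): 10 bp
  [53,63): 10 bp
  [63,76): 13 bp
  [76,89): 13 bp
  [89,101): 12 bp
  [101,112): 11 bp
  [112,114): 2 bp
  [114,125): 11 bp
  [125,134): 9 bp
  [134,146): 12 bp
  [146,156): 10 bp
  [156,160): 4 bp
  [160,173): 13 bp
  [173,180): 7 bp
  [180,184): 4 bp
  [184,190): 6 bp
  [190,207): 17 bp
  [207,216): 9 bp

[2,2,4,4,6,6,7,8,9,9,9,10,10,10,11,11,12,12,13,13,13,17,18]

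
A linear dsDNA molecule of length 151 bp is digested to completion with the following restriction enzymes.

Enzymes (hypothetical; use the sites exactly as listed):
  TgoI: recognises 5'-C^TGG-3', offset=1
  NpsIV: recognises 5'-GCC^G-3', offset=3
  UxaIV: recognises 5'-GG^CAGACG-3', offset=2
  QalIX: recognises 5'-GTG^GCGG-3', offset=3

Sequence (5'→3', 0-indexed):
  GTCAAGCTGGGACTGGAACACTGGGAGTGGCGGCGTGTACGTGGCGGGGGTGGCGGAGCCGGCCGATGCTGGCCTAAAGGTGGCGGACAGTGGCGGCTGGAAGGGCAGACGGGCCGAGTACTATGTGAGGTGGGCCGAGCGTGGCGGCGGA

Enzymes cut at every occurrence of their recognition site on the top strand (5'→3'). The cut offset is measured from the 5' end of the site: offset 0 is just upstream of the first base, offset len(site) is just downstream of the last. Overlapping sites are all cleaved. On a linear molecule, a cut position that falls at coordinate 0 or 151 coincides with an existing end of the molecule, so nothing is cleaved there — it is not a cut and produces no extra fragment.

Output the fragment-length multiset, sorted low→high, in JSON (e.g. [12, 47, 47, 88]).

Site scan:
  TgoI CTGG/1: at [6, 12, 20, 68, 96] ⇒ [7, 13, 21, 69, 97]
  NpsIV GCCG/3: at [57, 61, 112, 133] ⇒ [60, 64, 115, 136]
  UxaIV GGCAGACG/2: at [103] ⇒ [105]
  QalIX GTGGCGG/3: at [26, 40, 49, 79, 89, 140] ⇒ [29, 43, 52, 82, 92, 143]

All cut coordinates (distinct, sorted): [7, 13, 21, 29, 43, 52, 60, 64, 69, 82, 92, 97, 105, 115, 136, 143]

Fragment lengths:
  [0,7): 7 bp
  [7,13): 6 bp
  [13,21): 8 bp
  [21,29): 8 bp
  [29,43): 14 bp
  [43,52): 9 bp
  [52,60): 8 bp
  [60,64): 4 bp
  [64,69): 5 bp
  [69,82): 13 bp
  [82,92): 10 bp
  [92,97): 5 bp
  [97,105): 8 bp
  [105,115): 10 bp
  [115,136): 21 bp
  [136,143): 7 bp
  [143,151): 8 bp

[4,5,5,6,7,7,8,8,8,8,8,9,10,10,13,14,21]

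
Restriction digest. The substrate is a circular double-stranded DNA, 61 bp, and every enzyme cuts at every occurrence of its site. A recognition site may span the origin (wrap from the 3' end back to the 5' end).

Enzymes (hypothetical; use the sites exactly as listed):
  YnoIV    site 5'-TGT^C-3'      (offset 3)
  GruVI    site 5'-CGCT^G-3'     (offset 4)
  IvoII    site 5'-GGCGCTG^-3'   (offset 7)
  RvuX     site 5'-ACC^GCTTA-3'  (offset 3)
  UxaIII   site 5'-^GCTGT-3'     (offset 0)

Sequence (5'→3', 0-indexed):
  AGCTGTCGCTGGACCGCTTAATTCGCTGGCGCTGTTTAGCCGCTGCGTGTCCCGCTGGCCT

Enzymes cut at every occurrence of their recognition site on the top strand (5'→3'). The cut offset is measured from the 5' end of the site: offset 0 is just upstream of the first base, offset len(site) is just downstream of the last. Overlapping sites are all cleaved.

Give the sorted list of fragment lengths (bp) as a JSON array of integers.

[1,3,3,4,5,5,6,6,6,10,12]

Per-enzyme occurrences:
  YnoIV (TGTC, off=3): starts [3, 47] → cuts [6, 50]
  GruVI (CGCTG, off=4): starts [6, 23, 29, 40, 52] → cuts [10, 27, 33, 44, 56]
  IvoII (GGCGCTG, off=7): starts [27] → cuts [34]
  RvuX (ACCGCTTA, off=3): starts [12] → cuts [15]
  UxaIII (GCTGT, off=0): starts [1, 30] → cuts [1, 30]

Pooled cuts: [1, 6, 10, 15, 27, 30, 33, 34, 44, 50, 56]

Fragments:
  1→6: 5 bp
  6→10: 4 bp
  10→15: 5 bp
  15→27: 12 bp
  27→30: 3 bp
  30→33: 3 bp
  33→34: 1 bp
  34→44: 10 bp
  44→50: 6 bp
  50→56: 6 bp
  56→1 (wrap): 61-56+1 = 6 bp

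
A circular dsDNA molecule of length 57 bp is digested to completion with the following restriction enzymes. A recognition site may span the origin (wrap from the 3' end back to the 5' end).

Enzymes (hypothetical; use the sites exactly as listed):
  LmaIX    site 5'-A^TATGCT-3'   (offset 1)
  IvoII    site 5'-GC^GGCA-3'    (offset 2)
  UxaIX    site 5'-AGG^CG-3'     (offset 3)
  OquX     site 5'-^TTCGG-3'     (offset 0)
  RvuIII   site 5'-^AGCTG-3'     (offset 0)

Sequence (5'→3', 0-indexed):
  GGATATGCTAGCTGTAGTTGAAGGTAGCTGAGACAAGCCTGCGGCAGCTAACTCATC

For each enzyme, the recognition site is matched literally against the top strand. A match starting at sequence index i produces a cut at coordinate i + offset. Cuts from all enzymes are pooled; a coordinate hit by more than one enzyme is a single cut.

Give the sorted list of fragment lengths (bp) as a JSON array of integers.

[6,16,17,18]

Site scan:
  LmaIX ATATGCT/1: at [2] ⇒ [3]
  IvoII GCGGCA/2: at [40] ⇒ [42]
  UxaIX (AGGCG, off=3): no sites
  OquX (TTCGG, off=0): no sites
  RvuIII AGCTG/0: at [9, 25] ⇒ [9, 25]

Pooled cuts: [3, 9, 25, 42]

Fragment lengths:
  3→9: 6 bp
  9→25: 16 bp
  25→42: 17 bp
  42→3 (wrap): 57-42+3 = 18 bp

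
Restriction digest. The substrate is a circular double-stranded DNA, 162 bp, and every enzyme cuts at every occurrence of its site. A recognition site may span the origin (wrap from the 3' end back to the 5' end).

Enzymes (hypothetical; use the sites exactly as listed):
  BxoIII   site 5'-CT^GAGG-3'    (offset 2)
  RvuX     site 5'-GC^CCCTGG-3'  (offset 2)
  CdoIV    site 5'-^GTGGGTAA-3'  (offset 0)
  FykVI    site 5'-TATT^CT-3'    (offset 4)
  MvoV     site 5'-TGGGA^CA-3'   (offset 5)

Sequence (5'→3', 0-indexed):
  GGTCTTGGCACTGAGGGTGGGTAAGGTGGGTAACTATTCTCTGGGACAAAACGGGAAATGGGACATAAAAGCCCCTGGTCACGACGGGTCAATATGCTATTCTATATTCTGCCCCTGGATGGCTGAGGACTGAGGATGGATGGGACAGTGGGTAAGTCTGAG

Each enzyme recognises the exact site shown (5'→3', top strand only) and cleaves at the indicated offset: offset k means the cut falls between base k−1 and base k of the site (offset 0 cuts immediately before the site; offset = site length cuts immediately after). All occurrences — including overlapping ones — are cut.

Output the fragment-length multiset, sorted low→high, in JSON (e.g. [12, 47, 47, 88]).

[2,4,4,7,7,8,9,9,12,12,13,14,15,17,29]

Scan for sites:
  BxoIII CTGAGG/2: at [10, 122, 129, 157] ⇒ [12, 124, 131, 159]
  RvuX GCCCCTGG/2: at [70, 110] ⇒ [72, 112]
  CdoIV GTGGGTAA/0: at [16, 25, 147] ⇒ [16, 25, 147]
  FykVI TATTCT/4: at [34, 97, 104] ⇒ [38, 101, 108]
  MvoV TGGGACA/5: at [41, 58, 140] ⇒ [46, 63, 145]

Pooled cuts: [12, 16, 25, 38, 46, 63, 72, 101, 108, 112, 124, 131, 145, 147, 159]

Fragments:
  12→16: 4 bp
  16→25: 9 bp
  25→38: 13 bp
  38→46: 8 bp
  46→63: 17 bp
  63→72: 9 bp
  72→101: 29 bp
  101→108: 7 bp
  108→112: 4 bp
  112→124: 12 bp
  124→131: 7 bp
  131→145: 14 bp
  145→147: 2 bp
  147→159: 12 bp
  159→12 (wrap): 162-159+12 = 15 bp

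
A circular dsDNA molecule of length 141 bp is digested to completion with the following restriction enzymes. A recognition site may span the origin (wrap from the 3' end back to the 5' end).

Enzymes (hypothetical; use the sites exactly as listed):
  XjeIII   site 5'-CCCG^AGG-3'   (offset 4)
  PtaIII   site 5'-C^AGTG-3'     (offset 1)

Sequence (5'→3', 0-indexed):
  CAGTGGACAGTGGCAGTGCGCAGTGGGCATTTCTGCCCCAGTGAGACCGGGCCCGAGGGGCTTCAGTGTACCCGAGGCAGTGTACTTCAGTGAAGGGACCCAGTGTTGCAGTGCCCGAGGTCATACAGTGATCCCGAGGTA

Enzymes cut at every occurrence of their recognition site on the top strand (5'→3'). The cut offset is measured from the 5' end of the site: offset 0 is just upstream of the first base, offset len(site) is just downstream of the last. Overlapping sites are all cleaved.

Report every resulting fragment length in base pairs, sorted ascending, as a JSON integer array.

[4,6,6,7,7,8,8,9,9,10,10,10,13,16,18]

Scan for sites:
  XjeIII CCCGAGG/4: at [51, 70, 113, 132] ⇒ [55, 74, 117, 136]
  PtaIII CAGTG/1: at [0, 7, 13, 20, 38, 63, 77, 87, 100, 108, 125] ⇒ [1, 8, 14, 21, 39, 64, 78, 88, 101, 109, 126]

Pooled cuts: [1, 8, 14, 21, 39, 55, 64, 74, 78, 88, 101, 109, 117, 126, 136]

Fragments:
  1→8: 7 bp
  8→14: 6 bp
  14→21: 7 bp
  21→39: 18 bp
  39→55: 16 bp
  55→64: 9 bp
  64→74: 10 bp
  74→78: 4 bp
  78→88: 10 bp
  88→101: 13 bp
  101→109: 8 bp
  109→117: 8 bp
  117→126: 9 bp
  126→136: 10 bp
  136→1 (wrap): 141-136+1 = 6 bp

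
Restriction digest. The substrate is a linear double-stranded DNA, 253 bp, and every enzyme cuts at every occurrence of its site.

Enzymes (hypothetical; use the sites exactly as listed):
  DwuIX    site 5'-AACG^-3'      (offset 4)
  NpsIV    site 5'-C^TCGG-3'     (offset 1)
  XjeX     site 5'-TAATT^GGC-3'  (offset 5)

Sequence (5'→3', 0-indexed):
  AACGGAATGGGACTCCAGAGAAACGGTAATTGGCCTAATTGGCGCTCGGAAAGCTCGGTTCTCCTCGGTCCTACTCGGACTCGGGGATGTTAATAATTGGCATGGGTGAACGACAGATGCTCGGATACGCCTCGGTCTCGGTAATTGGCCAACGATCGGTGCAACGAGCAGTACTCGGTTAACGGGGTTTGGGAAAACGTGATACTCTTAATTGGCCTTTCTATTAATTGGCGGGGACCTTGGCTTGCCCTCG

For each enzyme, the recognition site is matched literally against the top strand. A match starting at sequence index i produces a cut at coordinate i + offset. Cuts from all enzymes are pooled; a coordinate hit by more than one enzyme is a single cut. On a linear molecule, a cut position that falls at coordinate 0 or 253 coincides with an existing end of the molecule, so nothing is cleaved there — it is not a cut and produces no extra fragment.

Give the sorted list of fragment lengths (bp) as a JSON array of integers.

[4,5,6,6,6,8,8,8,9,9,9,10,10,10,11,12,14,14,15,16,18,21,24]

Scan for sites:
  DwuIX (AACG, off=4): starts [0, 21, 108, 150, 162, 180, 195] → cuts [4, 25, 112, 154, 166, 184, 199]
  NpsIV (CTCGG, off=1): starts [44, 53, 63, 73, 79, 119, 130, 136, 173] → cuts [45, 54, 64, 74, 80, 120, 131, 137, 174]
  XjeX (TAATTGGC, off=5): starts [26, 35, 93, 141, 208, 224] → cuts [31, 40, 98, 146, 213, 229]

All cut coordinates (distinct, sorted): [4, 25, 31, 40, 45, 54, 64, 74, 80, 98, 112, 120, 131, 137, 146, 154, 166, 174, 184, 199, 213, 229]

Fragments:
  [0,4): 4 bp
  [4,25): 21 bp
  [25,31): 6 bp
  [31,40): 9 bp
  [40,45): 5 bp
  [45,54): 9 bp
  [54,64): 10 bp
  [64,74): 10 bp
  [74,80): 6 bp
  [80,98): 18 bp
  [98,112): 14 bp
  [112,120): 8 bp
  [120,131): 11 bp
  [131,137): 6 bp
  [137,146): 9 bp
  [146,154): 8 bp
  [154,166): 12 bp
  [166,174): 8 bp
  [174,184): 10 bp
  [184,199): 15 bp
  [199,213): 14 bp
  [213,229): 16 bp
  [229,253): 24 bp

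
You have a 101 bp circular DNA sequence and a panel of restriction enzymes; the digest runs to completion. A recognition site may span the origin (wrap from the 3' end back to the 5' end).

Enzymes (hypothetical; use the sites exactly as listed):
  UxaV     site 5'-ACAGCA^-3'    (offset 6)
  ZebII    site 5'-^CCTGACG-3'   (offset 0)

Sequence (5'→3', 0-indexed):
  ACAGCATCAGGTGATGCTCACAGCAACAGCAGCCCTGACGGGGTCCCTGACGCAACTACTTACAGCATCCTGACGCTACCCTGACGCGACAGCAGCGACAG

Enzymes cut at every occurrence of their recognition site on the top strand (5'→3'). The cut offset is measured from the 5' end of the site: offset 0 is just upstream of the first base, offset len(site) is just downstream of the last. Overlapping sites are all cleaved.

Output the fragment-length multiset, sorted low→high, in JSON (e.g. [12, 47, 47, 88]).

[1,2,6,11,12,13,15,19,22]

Site scan:
  UxaV (ACAGCA, off=6): starts [0, 19, 25, 61, 88] → cuts [6, 25, 31, 67, 94]
  ZebII (CCTGACG, off=0): starts [33, 45, 68, 79] → cuts [33, 45, 68, 79]

Pooled cuts: [6, 25, 31, 33, 45, 67, 68, 79, 94]

Fragment lengths:
  6→25: 19 bp
  25→31: 6 bp
  31→33: 2 bp
  33→45: 12 bp
  45→67: 22 bp
  67→68: 1 bp
  68→79: 11 bp
  79→94: 15 bp
  94→6 (wrap): 101-94+6 = 13 bp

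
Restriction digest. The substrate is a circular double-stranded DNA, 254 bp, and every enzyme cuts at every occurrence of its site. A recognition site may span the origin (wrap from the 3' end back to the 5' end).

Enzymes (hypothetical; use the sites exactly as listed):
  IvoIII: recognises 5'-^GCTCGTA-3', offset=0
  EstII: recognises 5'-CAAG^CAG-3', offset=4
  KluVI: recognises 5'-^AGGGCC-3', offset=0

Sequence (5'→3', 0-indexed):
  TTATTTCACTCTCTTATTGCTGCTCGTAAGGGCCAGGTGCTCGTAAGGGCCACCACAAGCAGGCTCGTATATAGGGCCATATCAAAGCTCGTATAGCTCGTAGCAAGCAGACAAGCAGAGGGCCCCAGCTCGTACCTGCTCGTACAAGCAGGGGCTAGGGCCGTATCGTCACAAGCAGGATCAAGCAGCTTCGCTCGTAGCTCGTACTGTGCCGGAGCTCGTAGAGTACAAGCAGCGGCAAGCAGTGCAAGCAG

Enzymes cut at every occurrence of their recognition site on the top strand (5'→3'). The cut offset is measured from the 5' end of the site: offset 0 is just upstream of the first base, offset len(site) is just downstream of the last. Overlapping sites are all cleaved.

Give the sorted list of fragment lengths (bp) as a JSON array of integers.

[3,3,7,7,7,7,8,8,9,9,9,10,10,10,10,10,11,12,14,14,16,17,19,24]

Scan for sites:
  IvoIII (GCTCGTA, off=0): starts [21, 38, 62, 86, 95, 127, 137, 192, 199, 216] → cuts [21, 38, 62, 86, 95, 127, 137, 192, 199, 216]
  EstII (CAAGCAG, off=4): starts [55, 103, 111, 144, 171, 181, 228, 238, 247] → cuts [59, 107, 115, 148, 175, 185, 232, 242, 251]
  KluVI (AGGGCC, off=0): starts [28, 45, 72, 118, 156] → cuts [28, 45, 72, 118, 156]

All cut coordinates (distinct, sorted): [21, 28, 38, 45, 59, 62, 72, 86, 95, 107, 115, 118, 127, 137, 148, 156, 175, 185, 192, 199, 216, 232, 242, 251]

Fragments:
  21→28: 7 bp
  28→38: 10 bp
  38→45: 7 bp
  45→59: 14 bp
  59→62: 3 bp
  62→72: 10 bp
  72→86: 14 bp
  86→95: 9 bp
  95→107: 12 bp
  107→115: 8 bp
  115→118: 3 bp
  118→127: 9 bp
  127→137: 10 bp
  137→148: 11 bp
  148→156: 8 bp
  156→175: 19 bp
  175→185: 10 bp
  185→192: 7 bp
  192→199: 7 bp
  199→216: 17 bp
  216→232: 16 bp
  232→242: 10 bp
  242→251: 9 bp
  251→21 (wrap): 254-251+21 = 24 bp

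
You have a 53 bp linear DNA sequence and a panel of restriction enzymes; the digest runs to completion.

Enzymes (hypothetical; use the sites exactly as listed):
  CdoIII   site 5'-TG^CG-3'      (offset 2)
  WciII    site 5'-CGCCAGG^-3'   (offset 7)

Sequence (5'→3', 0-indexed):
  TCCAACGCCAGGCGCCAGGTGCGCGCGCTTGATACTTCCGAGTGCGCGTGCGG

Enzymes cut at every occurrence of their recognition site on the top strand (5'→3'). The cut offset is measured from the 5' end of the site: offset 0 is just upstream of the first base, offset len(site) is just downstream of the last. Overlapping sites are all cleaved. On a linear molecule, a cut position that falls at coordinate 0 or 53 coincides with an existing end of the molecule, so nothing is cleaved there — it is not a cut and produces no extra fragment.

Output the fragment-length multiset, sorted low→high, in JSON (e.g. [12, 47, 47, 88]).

[2,3,6,7,12,23]

Scan for sites:
  CdoIII (TGCG, off=2): starts [19, 42, 48] → cuts [21, 44, 50]
  WciII (CGCCAGG, off=7): starts [5, 12] → cuts [12, 19]

All cut coordinates (distinct, sorted): [12, 19, 21, 44, 50]

Fragment lengths:
  [0,12): 12 bp
  [12,19): 7 bp
  [19,21): 2 bp
  [21,44): 23 bp
  [44,50): 6 bp
  [50,53): 3 bp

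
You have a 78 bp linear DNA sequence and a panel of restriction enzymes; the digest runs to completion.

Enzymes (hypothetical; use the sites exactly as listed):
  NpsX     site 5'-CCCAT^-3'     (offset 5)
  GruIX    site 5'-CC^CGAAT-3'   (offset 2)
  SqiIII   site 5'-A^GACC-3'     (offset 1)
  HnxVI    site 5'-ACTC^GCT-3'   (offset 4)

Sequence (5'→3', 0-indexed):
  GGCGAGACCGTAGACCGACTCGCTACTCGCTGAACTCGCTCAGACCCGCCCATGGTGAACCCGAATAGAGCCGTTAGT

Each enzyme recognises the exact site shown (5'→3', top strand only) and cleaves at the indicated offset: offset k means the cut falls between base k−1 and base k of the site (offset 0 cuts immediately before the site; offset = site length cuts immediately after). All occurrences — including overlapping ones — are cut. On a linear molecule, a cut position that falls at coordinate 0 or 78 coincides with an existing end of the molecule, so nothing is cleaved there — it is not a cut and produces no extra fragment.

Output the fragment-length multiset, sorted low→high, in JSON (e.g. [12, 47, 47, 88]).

[5,5,7,7,8,9,9,11,17]

Scan for sites:
  NpsX CCCAT/5: at [48] ⇒ [53]
  GruIX CCCGAAT/2: at [59] ⇒ [61]
  SqiIII AGACC/1: at [4, 11, 41] ⇒ [5, 12, 42]
  HnxVI ACTCGCT/4: at [17, 24, 33] ⇒ [21, 28, 37]

All cut coordinates (distinct, sorted): [5, 12, 21, 28, 37, 42, 53, 61]

Fragment lengths:
  [0,5): 5 bp
  [5,12): 7 bp
  [12,21): 9 bp
  [21,28): 7 bp
  [28,37): 9 bp
  [37,42): 5 bp
  [42,53): 11 bp
  [53,61): 8 bp
  [61,78): 17 bp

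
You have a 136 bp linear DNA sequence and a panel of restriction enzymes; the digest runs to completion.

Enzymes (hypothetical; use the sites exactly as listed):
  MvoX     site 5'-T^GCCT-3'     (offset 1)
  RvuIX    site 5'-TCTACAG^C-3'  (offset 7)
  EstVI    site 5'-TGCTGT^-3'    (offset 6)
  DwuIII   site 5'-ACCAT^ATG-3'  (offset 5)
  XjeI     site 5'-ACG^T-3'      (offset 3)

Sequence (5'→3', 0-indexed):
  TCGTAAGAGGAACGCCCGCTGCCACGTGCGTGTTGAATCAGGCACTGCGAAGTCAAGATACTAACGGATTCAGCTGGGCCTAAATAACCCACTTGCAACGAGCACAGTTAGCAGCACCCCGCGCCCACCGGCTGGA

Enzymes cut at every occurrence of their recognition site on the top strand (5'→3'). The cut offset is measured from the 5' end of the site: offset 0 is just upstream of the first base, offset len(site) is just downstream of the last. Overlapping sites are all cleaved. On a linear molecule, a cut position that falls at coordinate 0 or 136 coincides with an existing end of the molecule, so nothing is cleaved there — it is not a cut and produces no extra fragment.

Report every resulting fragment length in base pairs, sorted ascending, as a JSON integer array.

Scan for sites:
  MvoX (TGCCT, off=1): no sites
  RvuIX (TCTACAGC, off=7): no sites
  EstVI (TGCTGT, off=6): no sites
  DwuIII (ACCATATG, off=5): no sites
  XjeI ACGT/3: at [23] ⇒ [26]

All cut coordinates (distinct, sorted): [26]

Fragments:
  [0,26): 26 bp
  [26,136): 110 bp

[26,110]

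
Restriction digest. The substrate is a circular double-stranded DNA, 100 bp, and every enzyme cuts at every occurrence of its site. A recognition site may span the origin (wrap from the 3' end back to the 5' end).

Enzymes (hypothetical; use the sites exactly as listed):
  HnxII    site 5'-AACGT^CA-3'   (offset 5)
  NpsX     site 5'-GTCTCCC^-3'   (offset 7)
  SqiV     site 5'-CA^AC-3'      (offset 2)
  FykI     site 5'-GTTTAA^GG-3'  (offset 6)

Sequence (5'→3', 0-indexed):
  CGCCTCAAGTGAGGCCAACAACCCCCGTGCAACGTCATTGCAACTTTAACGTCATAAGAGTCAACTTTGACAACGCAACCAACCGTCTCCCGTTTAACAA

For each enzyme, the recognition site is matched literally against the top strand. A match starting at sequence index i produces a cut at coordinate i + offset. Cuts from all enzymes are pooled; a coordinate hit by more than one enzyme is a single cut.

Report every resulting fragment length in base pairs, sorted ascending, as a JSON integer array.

Per-enzyme occurrences:
  HnxII (AACGTCA, off=5): starts [30, 47] → cuts [35, 52]
  NpsX (GTCTCCC, off=7): starts [84] → cuts [91]
  SqiV (CAAC, off=2): starts [15, 18, 29, 40, 61, 70, 75, 79, 97] → cuts [17, 20, 31, 42, 63, 72, 77, 81, 99]
  FykI (GTTTAAGG, off=6): no sites

Pooled cuts: [17, 20, 31, 35, 42, 52, 63, 72, 77, 81, 91, 99]

Fragment lengths:
  17→20: 3 bp
  20→31: 11 bp
  31→35: 4 bp
  35→42: 7 bp
  42→52: 10 bp
  52→63: 11 bp
  63→72: 9 bp
  72→77: 5 bp
  77→81: 4 bp
  81→91: 10 bp
  91→99: 8 bp
  99→17 (wrap): 100-99+17 = 18 bp

[3,4,4,5,7,8,9,10,10,11,11,18]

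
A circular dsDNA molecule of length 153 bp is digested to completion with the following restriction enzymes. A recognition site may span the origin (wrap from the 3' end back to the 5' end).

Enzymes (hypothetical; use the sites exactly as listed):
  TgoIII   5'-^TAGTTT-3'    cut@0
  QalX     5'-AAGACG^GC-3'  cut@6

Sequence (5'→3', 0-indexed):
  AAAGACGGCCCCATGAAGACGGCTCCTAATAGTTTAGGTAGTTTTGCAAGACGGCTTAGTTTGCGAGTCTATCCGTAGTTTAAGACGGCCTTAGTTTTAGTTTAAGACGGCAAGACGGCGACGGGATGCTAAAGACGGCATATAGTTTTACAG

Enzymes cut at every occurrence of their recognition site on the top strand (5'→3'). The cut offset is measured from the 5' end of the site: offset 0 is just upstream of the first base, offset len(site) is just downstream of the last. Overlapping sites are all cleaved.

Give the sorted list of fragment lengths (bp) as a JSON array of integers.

Per-enzyme occurrences:
  TgoIII (TAGTTT, off=0): starts [29, 38, 56, 75, 91, 97, 142] → cuts [29, 38, 56, 75, 91, 97, 142]
  QalX (AAGACGGC, off=6): starts [1, 15, 47, 81, 103, 111, 131] → cuts [7, 21, 53, 87, 109, 117, 137]

All cut coordinates (distinct, sorted): [7, 21, 29, 38, 53, 56, 75, 87, 91, 97, 109, 117, 137, 142]

Fragment lengths:
  7→21: 14 bp
  21→29: 8 bp
  29→38: 9 bp
  38→53: 15 bp
  53→56: 3 bp
  56→75: 19 bp
  75→87: 12 bp
  87→91: 4 bp
  91→97: 6 bp
  97→109: 12 bp
  109→117: 8 bp
  117→137: 20 bp
  137→142: 5 bp
  142→7 (wrap): 153-142+7 = 18 bp

[3,4,5,6,8,8,9,12,12,14,15,18,19,20]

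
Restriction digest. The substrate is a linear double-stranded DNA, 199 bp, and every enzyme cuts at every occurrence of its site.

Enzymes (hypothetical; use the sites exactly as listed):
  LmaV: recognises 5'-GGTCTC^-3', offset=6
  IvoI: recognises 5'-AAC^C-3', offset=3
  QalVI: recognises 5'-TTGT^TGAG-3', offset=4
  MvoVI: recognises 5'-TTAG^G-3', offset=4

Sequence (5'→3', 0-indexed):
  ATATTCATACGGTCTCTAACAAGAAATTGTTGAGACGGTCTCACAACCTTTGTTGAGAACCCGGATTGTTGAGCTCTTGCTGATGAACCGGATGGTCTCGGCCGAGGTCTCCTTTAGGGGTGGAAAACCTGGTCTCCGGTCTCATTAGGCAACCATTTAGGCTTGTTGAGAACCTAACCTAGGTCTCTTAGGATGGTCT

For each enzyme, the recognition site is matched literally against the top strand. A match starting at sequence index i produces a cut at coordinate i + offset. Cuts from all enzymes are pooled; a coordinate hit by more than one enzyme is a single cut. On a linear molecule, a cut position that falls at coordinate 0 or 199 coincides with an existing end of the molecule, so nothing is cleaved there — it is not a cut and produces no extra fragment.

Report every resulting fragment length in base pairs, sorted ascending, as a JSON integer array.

Per-enzyme occurrences:
  LmaV (GGTCTC, off=6): starts [10, 36, 93, 105, 130, 137, 181] → cuts [16, 42, 99, 111, 136, 143, 187]
  IvoI (AACC, off=3): starts [44, 57, 85, 125, 150, 170, 175] → cuts [47, 60, 88, 128, 153, 173, 178]
  QalVI (TTGTTGAG, off=4): starts [26, 49, 65, 162] → cuts [30, 53, 69, 166]
  MvoVI (TTAGG, off=4): starts [113, 144, 156, 187] → cuts [117, 148, 160, 191]

All cut coordinates (distinct, sorted): [16, 30, 42, 47, 53, 60, 69, 88, 99, 111, 117, 128, 136, 143, 148, 153, 160, 166, 173, 178, 187, 191]

Fragments:
  [0,16): 16 bp
  [16,30): 14 bp
  [30,42): 12 bp
  [42,47): 5 bp
  [47,53): 6 bp
  [53,60): 7 bp
  [60,69): 9 bp
  [69,88): 19 bp
  [88,99): 11 bp
  [99,111): 12 bp
  [111,117): 6 bp
  [117,128): 11 bp
  [128,136): 8 bp
  [136,143): 7 bp
  [143,148): 5 bp
  [148,153): 5 bp
  [153,160): 7 bp
  [160,166): 6 bp
  [166,173): 7 bp
  [173,178): 5 bp
  [178,187): 9 bp
  [187,191): 4 bp
  [191,199): 8 bp

[4,5,5,5,5,6,6,6,7,7,7,7,8,8,9,9,11,11,12,12,14,16,19]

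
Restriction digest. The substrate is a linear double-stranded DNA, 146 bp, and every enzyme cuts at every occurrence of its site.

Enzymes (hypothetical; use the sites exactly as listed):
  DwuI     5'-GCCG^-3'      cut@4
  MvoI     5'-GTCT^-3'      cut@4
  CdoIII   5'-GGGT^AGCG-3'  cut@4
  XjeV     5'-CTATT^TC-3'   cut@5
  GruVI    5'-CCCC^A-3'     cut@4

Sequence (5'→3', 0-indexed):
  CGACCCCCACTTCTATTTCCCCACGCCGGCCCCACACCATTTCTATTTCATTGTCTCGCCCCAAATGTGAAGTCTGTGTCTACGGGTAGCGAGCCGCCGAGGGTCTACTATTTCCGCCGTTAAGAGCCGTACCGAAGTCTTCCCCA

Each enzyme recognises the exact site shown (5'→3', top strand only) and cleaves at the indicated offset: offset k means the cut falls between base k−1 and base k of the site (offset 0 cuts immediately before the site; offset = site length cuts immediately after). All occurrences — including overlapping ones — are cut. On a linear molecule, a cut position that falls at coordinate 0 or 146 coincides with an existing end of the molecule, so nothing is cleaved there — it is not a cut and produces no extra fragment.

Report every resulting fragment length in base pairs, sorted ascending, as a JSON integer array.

[1,3,5,5,5,6,6,6,6,6,7,7,8,9,9,9,10,11,13,14]

Scan for sites:
  DwuI (GCCG, off=4): starts [24, 92, 95, 115, 125] → cuts [28, 96, 99, 119, 129]
  MvoI (GTCT, off=4): starts [52, 71, 77, 102, 136] → cuts [56, 75, 81, 106, 140]
  CdoIII (GGGTAGCG, off=4): starts [83] → cuts [87]
  XjeV (CTATTTC, off=5): starts [12, 42, 107] → cuts [17, 47, 112]
  GruVI (CCCCA, off=4): starts [4, 18, 29, 58, 141] → cuts [8, 22, 33, 62, 145]

All cut coordinates (distinct, sorted): [8, 17, 22, 28, 33, 47, 56, 62, 75, 81, 87, 96, 99, 106, 112, 119, 129, 140, 145]

Fragments:
  [0,8): 8 bp
  [8,17): 9 bp
  [17,22): 5 bp
  [22,28): 6 bp
  [28,33): 5 bp
  [33,47): 14 bp
  [47,56): 9 bp
  [56,62): 6 bp
  [62,75): 13 bp
  [75,81): 6 bp
  [81,87): 6 bp
  [87,96): 9 bp
  [96,99): 3 bp
  [99,106): 7 bp
  [106,112): 6 bp
  [112,119): 7 bp
  [119,129): 10 bp
  [129,140): 11 bp
  [140,145): 5 bp
  [145,146): 1 bp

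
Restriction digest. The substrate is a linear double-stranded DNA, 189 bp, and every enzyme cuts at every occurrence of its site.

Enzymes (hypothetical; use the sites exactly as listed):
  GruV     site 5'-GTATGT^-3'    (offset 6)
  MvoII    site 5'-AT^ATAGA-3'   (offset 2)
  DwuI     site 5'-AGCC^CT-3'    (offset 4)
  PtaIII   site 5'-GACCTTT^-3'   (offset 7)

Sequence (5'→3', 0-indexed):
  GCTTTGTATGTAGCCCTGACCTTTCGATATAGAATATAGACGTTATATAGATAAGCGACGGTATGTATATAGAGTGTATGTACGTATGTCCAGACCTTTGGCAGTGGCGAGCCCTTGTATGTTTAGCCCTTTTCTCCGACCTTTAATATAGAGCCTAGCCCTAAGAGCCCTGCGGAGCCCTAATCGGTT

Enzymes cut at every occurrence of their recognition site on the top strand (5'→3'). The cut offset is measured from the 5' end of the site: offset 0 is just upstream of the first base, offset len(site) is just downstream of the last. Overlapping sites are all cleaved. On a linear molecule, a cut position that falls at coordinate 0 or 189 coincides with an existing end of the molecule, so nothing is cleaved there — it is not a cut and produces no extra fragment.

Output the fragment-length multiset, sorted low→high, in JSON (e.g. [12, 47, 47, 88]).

[2,3,4,4,6,7,8,9,9,9,10,10,10,11,11,13,13,14,16,20]

Scan for sites:
  GruV (GTATGT, off=6): starts [5, 60, 75, 83, 116] → cuts [11, 66, 81, 89, 122]
  MvoII (ATATAGA, off=2): starts [26, 33, 44, 66, 145] → cuts [28, 35, 46, 68, 147]
  DwuI (AGCCCT, off=4): starts [11, 109, 124, 156, 165, 175] → cuts [15, 113, 128, 160, 169, 179]
  PtaIII (GACCTTT, off=7): starts [17, 92, 137] → cuts [24, 99, 144]

All cut coordinates (distinct, sorted): [11, 15, 24, 28, 35, 46, 66, 68, 81, 89, 99, 113, 122, 128, 144, 147, 160, 169, 179]

Fragment lengths:
  [0,11): 11 bp
  [11,15): 4 bp
  [15,24): 9 bp
  [24,28): 4 bp
  [28,35): 7 bp
  [35,46): 11 bp
  [46,66): 20 bp
  [66,68): 2 bp
  [68,81): 13 bp
  [81,89): 8 bp
  [89,99): 10 bp
  [99,113): 14 bp
  [113,122): 9 bp
  [122,128): 6 bp
  [128,144): 16 bp
  [144,147): 3 bp
  [147,160): 13 bp
  [160,169): 9 bp
  [169,179): 10 bp
  [179,189): 10 bp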